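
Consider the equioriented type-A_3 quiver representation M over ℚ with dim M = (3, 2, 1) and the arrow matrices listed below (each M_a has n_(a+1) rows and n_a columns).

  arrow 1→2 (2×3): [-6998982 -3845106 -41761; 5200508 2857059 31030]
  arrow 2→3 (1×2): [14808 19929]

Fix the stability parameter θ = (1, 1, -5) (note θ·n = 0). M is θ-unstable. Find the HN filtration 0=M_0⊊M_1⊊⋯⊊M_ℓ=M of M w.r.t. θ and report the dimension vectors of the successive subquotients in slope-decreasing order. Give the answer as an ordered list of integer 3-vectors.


Barcode: M ≅ I[1,1], I[1,2], I[1,3]. HN layers by μ_θ (2 steps, strictly decreasing):
  μ^(1)=1; μ^(2)=-1

((2, 1, 0); (1, 1, 1))


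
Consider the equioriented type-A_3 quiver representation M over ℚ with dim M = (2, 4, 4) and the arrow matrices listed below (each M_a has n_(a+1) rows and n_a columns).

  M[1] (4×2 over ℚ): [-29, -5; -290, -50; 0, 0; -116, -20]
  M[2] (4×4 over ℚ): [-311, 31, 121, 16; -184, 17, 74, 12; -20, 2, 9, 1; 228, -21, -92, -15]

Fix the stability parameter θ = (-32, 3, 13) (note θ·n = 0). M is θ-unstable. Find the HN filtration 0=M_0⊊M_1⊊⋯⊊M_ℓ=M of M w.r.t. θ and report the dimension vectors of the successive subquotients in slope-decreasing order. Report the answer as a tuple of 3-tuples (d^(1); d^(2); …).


Barcode: M ≅ I[1,1], I[1,3], I[2,3]^3. HN layers by μ_θ (3 steps, strictly decreasing):
  μ^(1)=13; μ^(2)=3; μ^(3)=-32

((0, 0, 4); (0, 4, 0); (2, 0, 0))


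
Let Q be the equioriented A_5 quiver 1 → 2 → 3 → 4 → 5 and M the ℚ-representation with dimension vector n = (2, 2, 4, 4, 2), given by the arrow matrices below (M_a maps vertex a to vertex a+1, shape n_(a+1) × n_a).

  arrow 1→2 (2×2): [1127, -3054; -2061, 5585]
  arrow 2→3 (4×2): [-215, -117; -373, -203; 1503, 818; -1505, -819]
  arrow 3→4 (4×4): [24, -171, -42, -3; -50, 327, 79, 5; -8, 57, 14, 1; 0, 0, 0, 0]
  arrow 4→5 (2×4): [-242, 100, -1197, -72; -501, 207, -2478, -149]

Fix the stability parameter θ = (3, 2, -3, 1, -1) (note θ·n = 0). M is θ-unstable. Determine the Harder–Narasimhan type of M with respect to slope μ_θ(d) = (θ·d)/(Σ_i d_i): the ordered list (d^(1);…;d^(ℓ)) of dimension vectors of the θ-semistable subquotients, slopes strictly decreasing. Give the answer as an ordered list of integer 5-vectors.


Interval decomposition of M: I[1,5]^2, I[3,3]^2, I[4,4]^2.
HN type (ℓ=3): μ^(1)=1; μ^(2)=2/5; μ^(3)=-3

((0, 0, 0, 2, 0); (2, 2, 2, 2, 2); (0, 0, 2, 0, 0))


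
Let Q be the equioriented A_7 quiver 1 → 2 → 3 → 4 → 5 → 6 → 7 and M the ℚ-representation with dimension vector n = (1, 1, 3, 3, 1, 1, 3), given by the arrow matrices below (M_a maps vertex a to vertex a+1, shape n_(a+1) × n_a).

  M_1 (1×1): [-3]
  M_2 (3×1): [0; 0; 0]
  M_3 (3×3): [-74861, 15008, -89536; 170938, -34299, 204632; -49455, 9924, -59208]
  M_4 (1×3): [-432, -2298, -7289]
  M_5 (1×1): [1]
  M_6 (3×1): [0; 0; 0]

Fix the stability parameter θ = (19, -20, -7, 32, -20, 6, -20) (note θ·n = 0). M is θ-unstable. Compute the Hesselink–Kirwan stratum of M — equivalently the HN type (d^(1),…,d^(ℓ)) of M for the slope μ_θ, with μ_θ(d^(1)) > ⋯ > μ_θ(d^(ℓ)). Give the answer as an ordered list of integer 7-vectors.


Barcode: M ≅ I[1,2], I[3,4]^2, I[3,6], I[7,7]^3. HN layers by μ_θ (5 steps, strictly decreasing):
  μ^(1)=32; μ^(2)=6; μ^(3)=-1/2; μ^(4)=-7; μ^(5)=-20

((0, 0, 0, 2, 0, 0, 0); (0, 0, 0, 1, 1, 1, 0); (1, 1, 0, 0, 0, 0, 0); (0, 0, 3, 0, 0, 0, 0); (0, 0, 0, 0, 0, 0, 3))


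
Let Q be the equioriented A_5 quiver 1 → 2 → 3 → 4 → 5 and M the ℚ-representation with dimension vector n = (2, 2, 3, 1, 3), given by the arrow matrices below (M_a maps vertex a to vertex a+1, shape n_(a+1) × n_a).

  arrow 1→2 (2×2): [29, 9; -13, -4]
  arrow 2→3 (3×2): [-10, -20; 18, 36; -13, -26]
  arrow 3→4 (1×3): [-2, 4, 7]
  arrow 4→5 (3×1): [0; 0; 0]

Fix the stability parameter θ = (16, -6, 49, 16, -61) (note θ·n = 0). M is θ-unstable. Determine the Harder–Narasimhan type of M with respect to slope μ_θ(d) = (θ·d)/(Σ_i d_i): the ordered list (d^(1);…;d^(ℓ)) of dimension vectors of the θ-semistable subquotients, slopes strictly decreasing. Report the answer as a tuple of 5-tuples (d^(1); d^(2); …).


Interval decomposition of M: I[1,2], I[1,4], I[3,3]^2, I[5,5]^3.
HN type (ℓ=4): μ^(1)=49; μ^(2)=65/2; μ^(3)=5; μ^(4)=-61

((0, 0, 2, 0, 0); (0, 0, 1, 1, 0); (2, 2, 0, 0, 0); (0, 0, 0, 0, 3))


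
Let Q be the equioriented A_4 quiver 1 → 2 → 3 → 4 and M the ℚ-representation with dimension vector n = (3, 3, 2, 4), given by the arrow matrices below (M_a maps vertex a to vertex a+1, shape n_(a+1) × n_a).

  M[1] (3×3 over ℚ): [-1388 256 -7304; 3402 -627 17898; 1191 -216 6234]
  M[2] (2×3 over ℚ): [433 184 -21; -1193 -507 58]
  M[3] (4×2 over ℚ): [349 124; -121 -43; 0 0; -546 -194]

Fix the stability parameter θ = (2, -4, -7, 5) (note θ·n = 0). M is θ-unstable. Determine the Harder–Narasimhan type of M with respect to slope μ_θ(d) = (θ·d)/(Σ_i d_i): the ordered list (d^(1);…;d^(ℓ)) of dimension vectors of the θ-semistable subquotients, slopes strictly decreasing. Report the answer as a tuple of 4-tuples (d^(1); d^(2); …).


Barcode: M ≅ I[1,1], I[1,4]^2, I[2,2], I[4,4]^2. HN layers by μ_θ (4 steps, strictly decreasing):
  μ^(1)=5; μ^(2)=2; μ^(3)=-3; μ^(4)=-4

((0, 0, 0, 4); (1, 0, 0, 0); (2, 2, 2, 0); (0, 1, 0, 0))


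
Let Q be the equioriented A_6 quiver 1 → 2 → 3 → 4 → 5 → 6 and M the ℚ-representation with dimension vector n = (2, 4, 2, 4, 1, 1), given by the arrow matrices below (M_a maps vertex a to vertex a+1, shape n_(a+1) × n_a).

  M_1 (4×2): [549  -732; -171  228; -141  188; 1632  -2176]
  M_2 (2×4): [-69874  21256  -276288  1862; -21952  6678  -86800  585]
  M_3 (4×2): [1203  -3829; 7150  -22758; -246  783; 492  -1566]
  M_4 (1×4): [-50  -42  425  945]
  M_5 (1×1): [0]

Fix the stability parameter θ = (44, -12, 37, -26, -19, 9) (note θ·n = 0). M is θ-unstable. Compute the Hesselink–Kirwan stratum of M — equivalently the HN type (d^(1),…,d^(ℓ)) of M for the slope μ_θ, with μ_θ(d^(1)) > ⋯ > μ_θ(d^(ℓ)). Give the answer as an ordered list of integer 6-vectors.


Interval decomposition of M: I[1,1], I[1,5], I[2,2]^2, I[2,4], I[4,4]^2, I[6,6].
HN type (ℓ=6): μ^(1)=44; μ^(2)=9; μ^(3)=11/2; μ^(4)=24/5; μ^(5)=-12; μ^(6)=-26

((1, 0, 0, 0, 0, 0); (0, 0, 0, 0, 0, 1); (0, 0, 1, 1, 0, 0); (1, 1, 1, 1, 1, 0); (0, 3, 0, 0, 0, 0); (0, 0, 0, 2, 0, 0))


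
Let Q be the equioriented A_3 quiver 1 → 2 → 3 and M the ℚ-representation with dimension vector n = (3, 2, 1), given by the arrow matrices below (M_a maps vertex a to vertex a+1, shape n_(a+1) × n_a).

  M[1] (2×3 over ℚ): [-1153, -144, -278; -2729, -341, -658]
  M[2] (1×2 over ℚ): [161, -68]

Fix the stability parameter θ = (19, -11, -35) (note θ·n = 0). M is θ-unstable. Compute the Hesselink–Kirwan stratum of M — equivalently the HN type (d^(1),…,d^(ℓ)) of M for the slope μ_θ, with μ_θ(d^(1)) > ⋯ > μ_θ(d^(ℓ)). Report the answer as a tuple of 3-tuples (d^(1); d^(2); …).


Via rank(M_{q-1}∘⋯∘M_p): M ≅ I[1,1], I[1,2], I[1,3].
μ_θ-semistable layers: μ^(1)=19; μ^(2)=4; μ^(3)=-9

((1, 0, 0); (1, 1, 0); (1, 1, 1))


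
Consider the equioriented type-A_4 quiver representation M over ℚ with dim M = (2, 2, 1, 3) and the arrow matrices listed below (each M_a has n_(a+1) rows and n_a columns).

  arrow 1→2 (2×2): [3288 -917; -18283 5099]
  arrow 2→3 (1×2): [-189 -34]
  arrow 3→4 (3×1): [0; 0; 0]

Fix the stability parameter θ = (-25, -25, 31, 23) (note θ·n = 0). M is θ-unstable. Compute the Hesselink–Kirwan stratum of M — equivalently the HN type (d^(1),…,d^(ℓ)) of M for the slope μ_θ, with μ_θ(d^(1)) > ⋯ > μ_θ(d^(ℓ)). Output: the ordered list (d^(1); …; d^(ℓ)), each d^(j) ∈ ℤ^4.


Interval decomposition of M: I[1,2], I[1,3], I[4,4]^3.
HN type (ℓ=3): μ^(1)=31; μ^(2)=23; μ^(3)=-25

((0, 0, 1, 0); (0, 0, 0, 3); (2, 2, 0, 0))


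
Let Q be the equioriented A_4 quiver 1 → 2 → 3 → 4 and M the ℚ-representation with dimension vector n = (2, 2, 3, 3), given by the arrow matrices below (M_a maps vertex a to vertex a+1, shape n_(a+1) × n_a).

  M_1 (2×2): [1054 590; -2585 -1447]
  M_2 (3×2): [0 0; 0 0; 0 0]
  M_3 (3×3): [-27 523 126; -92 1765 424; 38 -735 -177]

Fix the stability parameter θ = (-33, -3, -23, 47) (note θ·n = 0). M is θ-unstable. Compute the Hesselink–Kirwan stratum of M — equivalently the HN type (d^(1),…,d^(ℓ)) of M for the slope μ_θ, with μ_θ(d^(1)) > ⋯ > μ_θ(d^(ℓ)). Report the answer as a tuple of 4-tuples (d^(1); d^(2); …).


Barcode: M ≅ I[1,2]^2, I[3,4]^3. HN layers by μ_θ (4 steps, strictly decreasing):
  μ^(1)=47; μ^(2)=-3; μ^(3)=-23; μ^(4)=-33

((0, 0, 0, 3); (0, 2, 0, 0); (0, 0, 3, 0); (2, 0, 0, 0))


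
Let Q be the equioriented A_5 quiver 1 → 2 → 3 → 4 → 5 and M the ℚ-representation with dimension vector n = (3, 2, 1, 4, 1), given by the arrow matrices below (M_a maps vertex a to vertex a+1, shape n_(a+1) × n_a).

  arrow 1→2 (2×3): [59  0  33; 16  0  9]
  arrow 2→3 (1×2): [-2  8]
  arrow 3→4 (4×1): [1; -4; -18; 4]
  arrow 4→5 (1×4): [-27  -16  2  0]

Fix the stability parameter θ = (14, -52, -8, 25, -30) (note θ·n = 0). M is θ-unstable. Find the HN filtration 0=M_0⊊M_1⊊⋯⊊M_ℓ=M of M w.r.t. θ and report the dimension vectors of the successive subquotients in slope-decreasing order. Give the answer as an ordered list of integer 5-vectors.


Barcode: M ≅ I[1,1], I[1,2], I[1,5], I[4,4]^3. HN layers by μ_θ (5 steps, strictly decreasing):
  μ^(1)=25; μ^(2)=14; μ^(3)=-5/2; μ^(4)=-8; μ^(5)=-19

((0, 0, 0, 3, 0); (1, 0, 0, 0, 0); (0, 0, 0, 1, 1); (0, 0, 1, 0, 0); (2, 2, 0, 0, 0))


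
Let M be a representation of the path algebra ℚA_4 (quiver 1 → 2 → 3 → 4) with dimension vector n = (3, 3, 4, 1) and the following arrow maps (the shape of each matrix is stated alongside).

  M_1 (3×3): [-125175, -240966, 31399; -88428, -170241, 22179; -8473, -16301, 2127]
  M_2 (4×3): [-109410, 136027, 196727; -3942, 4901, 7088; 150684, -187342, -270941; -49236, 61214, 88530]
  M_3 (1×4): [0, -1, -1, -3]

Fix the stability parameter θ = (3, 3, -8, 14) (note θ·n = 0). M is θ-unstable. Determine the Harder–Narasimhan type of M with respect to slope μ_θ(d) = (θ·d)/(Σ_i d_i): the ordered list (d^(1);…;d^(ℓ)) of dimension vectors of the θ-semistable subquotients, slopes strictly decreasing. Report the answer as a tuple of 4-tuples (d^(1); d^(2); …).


Via rank(M_{q-1}∘⋯∘M_p): M ≅ I[1,2], I[1,3], I[1,4], I[3,3]^2.
μ_θ-semistable layers: μ^(1)=14; μ^(2)=3; μ^(3)=-2/3; μ^(4)=-8

((0, 0, 0, 1); (1, 1, 0, 0); (2, 2, 2, 0); (0, 0, 2, 0))


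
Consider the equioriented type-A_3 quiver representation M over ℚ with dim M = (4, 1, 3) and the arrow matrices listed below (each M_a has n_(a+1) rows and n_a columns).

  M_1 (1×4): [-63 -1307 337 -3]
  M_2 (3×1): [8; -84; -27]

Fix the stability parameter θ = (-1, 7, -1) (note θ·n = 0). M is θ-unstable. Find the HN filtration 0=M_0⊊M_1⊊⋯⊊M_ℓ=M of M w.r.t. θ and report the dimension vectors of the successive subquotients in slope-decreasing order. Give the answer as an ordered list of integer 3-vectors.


Via rank(M_{q-1}∘⋯∘M_p): M ≅ I[1,1]^3, I[1,3], I[3,3]^2.
μ_θ-semistable layers: μ^(1)=3; μ^(2)=-1

((0, 1, 1); (4, 0, 2))


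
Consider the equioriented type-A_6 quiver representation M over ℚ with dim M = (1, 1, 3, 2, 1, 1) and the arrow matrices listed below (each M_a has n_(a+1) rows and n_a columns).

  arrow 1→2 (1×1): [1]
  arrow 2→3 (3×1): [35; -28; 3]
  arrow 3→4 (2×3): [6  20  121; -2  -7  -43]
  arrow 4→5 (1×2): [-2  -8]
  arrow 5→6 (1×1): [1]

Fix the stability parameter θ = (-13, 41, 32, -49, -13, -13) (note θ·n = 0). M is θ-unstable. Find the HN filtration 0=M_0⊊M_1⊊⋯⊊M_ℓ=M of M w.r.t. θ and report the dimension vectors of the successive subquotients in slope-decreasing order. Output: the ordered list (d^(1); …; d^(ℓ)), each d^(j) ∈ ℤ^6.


Interval decomposition of M: I[1,6], I[3,3], I[3,4].
HN type (ℓ=4): μ^(1)=32; μ^(2)=-2/5; μ^(3)=-17/2; μ^(4)=-13

((0, 0, 1, 0, 0, 0); (0, 1, 1, 1, 1, 1); (0, 0, 1, 1, 0, 0); (1, 0, 0, 0, 0, 0))


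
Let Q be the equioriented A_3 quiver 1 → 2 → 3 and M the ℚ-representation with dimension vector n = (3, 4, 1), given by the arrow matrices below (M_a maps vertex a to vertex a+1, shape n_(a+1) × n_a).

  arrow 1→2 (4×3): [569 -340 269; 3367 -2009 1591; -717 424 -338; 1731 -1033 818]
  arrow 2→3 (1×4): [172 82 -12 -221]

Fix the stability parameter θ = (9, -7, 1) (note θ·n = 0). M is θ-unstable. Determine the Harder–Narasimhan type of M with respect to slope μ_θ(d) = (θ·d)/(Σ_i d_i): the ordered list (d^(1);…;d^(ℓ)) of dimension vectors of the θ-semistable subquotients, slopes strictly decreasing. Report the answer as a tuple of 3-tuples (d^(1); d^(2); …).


Interval decomposition of M: I[1,2]^2, I[1,3], I[2,2].
HN type (ℓ=2): μ^(1)=1; μ^(2)=-7

((3, 3, 1); (0, 1, 0))


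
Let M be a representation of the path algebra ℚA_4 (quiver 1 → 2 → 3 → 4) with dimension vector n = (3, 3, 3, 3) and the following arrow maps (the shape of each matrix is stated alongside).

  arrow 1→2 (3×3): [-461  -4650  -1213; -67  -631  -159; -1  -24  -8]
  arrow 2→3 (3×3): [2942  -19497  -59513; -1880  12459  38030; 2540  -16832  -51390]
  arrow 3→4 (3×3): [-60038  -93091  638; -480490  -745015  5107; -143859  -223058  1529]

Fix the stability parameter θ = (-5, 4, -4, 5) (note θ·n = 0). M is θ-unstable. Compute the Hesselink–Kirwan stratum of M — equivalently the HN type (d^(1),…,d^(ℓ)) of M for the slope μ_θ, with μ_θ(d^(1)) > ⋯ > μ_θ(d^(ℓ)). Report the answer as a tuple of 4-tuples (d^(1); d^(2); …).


Interval decomposition of M: I[1,2], I[1,4]^2, I[3,4].
HN type (ℓ=5): μ^(1)=5; μ^(2)=4; μ^(3)=0; μ^(4)=-4; μ^(5)=-5

((0, 0, 0, 3); (0, 1, 0, 0); (0, 2, 2, 0); (0, 0, 1, 0); (3, 0, 0, 0))


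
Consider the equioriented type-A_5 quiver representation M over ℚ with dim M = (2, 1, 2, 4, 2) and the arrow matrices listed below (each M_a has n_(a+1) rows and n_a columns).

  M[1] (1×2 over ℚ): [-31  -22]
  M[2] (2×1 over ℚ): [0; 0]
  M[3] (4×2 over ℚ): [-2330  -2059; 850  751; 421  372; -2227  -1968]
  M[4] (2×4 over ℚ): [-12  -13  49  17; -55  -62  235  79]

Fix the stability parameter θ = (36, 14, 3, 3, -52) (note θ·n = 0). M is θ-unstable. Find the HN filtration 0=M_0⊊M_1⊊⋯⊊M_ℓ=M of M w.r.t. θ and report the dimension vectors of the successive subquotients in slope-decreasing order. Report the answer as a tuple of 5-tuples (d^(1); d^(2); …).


Barcode: M ≅ I[1,1], I[1,2], I[3,5]^2, I[4,4]^2. HN layers by μ_θ (4 steps, strictly decreasing):
  μ^(1)=36; μ^(2)=25; μ^(3)=3; μ^(4)=-46/3

((1, 0, 0, 0, 0); (1, 1, 0, 0, 0); (0, 0, 0, 2, 0); (0, 0, 2, 2, 2))


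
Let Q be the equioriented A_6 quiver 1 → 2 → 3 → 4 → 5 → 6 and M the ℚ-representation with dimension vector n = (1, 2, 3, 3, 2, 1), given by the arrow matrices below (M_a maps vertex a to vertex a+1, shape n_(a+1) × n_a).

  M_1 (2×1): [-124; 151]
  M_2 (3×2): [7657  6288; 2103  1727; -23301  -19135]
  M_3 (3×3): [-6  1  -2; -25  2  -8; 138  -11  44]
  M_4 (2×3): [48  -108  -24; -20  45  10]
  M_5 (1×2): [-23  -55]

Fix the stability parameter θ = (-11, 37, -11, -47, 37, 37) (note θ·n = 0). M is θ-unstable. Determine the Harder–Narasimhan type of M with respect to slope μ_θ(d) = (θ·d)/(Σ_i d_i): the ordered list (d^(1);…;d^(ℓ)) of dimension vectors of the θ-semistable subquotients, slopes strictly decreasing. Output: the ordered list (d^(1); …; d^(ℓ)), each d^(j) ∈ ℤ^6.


Via rank(M_{q-1}∘⋯∘M_p): M ≅ I[1,6], I[2,4], I[3,4], I[5,5].
μ_θ-semistable layers: μ^(1)=37; μ^(2)=-7; μ^(3)=-11; μ^(4)=-29

((0, 0, 0, 0, 2, 1); (0, 2, 2, 2, 0, 0); (1, 0, 0, 0, 0, 0); (0, 0, 1, 1, 0, 0))


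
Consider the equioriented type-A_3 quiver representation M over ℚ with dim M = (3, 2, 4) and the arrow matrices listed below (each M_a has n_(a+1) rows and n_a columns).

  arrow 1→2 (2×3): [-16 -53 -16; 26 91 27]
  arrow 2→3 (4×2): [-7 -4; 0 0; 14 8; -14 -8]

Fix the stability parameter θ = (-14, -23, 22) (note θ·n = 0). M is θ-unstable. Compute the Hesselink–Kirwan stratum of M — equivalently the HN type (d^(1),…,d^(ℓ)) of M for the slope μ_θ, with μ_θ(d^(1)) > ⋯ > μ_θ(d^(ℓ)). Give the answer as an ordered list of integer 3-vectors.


Via rank(M_{q-1}∘⋯∘M_p): M ≅ I[1,1], I[1,2], I[1,3], I[3,3]^3.
μ_θ-semistable layers: μ^(1)=22; μ^(2)=-14; μ^(3)=-37/2

((0, 0, 4); (1, 0, 0); (2, 2, 0))


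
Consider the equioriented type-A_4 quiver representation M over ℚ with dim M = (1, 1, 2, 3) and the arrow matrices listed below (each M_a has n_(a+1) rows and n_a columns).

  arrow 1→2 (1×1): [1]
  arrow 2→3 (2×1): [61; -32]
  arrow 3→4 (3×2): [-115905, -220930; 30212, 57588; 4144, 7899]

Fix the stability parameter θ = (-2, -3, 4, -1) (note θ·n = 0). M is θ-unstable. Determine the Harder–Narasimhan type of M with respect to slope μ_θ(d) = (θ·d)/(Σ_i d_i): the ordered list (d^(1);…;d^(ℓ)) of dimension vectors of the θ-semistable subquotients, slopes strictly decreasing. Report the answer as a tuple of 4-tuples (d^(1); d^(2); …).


Interval decomposition of M: I[1,4], I[3,4], I[4,4].
HN type (ℓ=3): μ^(1)=3/2; μ^(2)=-1; μ^(3)=-5/2

((0, 0, 2, 2); (0, 0, 0, 1); (1, 1, 0, 0))


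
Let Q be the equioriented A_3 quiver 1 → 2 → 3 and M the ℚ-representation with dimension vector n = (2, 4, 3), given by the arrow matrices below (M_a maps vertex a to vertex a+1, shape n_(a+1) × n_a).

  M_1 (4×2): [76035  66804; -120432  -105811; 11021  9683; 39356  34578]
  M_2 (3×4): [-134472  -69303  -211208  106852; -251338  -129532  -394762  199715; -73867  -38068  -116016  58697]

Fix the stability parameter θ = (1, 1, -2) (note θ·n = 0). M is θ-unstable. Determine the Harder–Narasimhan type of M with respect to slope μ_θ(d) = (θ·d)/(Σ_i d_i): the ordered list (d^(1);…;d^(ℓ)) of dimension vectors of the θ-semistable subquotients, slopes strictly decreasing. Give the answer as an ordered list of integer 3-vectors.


Via rank(M_{q-1}∘⋯∘M_p): M ≅ I[1,3]^2, I[2,2], I[2,3].
μ_θ-semistable layers: μ^(1)=1; μ^(2)=0; μ^(3)=-1/2

((0, 1, 0); (2, 2, 2); (0, 1, 1))


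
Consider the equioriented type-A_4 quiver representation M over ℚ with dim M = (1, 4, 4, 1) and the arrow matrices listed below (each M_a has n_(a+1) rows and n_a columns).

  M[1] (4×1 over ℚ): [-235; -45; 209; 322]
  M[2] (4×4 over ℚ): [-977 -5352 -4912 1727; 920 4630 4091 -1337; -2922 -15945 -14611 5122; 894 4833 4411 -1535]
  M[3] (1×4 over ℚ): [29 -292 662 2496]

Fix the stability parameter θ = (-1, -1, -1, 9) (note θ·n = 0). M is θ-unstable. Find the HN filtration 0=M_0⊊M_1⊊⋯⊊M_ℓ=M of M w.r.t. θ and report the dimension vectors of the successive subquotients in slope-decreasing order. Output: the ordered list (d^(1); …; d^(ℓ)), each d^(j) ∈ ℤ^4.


Via rank(M_{q-1}∘⋯∘M_p): M ≅ I[1,4], I[2,3]^3.
μ_θ-semistable layers: μ^(1)=9; μ^(2)=-1

((0, 0, 0, 1); (1, 4, 4, 0))


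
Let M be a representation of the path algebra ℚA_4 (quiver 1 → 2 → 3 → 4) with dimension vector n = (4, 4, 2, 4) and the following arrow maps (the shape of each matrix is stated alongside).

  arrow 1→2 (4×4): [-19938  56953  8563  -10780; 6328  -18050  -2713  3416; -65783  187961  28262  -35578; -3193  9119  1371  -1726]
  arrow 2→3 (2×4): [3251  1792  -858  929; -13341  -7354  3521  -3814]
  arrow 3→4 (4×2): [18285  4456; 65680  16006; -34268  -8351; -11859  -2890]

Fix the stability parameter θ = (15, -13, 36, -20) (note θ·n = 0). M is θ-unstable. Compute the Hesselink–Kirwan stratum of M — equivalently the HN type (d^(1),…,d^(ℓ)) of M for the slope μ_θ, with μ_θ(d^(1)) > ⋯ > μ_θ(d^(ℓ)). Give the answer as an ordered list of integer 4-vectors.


Interval decomposition of M: I[1,1], I[1,2], I[1,4]^2, I[2,2], I[4,4]^2.
HN type (ℓ=5): μ^(1)=15; μ^(2)=8; μ^(3)=1; μ^(4)=-13; μ^(5)=-20

((1, 0, 0, 0); (0, 0, 2, 2); (3, 3, 0, 0); (0, 1, 0, 0); (0, 0, 0, 2))


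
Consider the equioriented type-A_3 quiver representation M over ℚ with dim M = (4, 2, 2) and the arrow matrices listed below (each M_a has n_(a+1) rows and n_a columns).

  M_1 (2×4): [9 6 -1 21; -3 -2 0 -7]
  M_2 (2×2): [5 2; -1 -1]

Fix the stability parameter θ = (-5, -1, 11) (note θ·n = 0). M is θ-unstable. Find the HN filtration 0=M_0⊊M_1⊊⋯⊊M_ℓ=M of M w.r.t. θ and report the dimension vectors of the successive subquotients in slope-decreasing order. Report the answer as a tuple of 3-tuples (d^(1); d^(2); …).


Barcode: M ≅ I[1,1]^2, I[1,3]^2. HN layers by μ_θ (3 steps, strictly decreasing):
  μ^(1)=11; μ^(2)=-1; μ^(3)=-5

((0, 0, 2); (0, 2, 0); (4, 0, 0))


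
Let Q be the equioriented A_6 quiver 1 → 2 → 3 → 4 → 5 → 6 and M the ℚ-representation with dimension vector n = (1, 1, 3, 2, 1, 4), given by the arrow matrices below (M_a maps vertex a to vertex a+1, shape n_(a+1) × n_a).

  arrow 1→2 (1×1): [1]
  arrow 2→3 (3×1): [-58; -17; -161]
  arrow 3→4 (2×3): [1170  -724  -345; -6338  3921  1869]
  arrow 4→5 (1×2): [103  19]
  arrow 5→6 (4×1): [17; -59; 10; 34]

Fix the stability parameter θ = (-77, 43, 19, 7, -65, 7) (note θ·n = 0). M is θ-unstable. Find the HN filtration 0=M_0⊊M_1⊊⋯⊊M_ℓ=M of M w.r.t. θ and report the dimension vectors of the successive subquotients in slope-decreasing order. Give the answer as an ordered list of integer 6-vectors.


Barcode: M ≅ I[1,6], I[3,3], I[3,4], I[6,6]^3. HN layers by μ_θ (5 steps, strictly decreasing):
  μ^(1)=19; μ^(2)=13; μ^(3)=7; μ^(4)=1; μ^(5)=-77

((0, 0, 1, 0, 0, 0); (0, 0, 1, 1, 0, 0); (0, 0, 0, 0, 0, 4); (0, 1, 1, 1, 1, 0); (1, 0, 0, 0, 0, 0))


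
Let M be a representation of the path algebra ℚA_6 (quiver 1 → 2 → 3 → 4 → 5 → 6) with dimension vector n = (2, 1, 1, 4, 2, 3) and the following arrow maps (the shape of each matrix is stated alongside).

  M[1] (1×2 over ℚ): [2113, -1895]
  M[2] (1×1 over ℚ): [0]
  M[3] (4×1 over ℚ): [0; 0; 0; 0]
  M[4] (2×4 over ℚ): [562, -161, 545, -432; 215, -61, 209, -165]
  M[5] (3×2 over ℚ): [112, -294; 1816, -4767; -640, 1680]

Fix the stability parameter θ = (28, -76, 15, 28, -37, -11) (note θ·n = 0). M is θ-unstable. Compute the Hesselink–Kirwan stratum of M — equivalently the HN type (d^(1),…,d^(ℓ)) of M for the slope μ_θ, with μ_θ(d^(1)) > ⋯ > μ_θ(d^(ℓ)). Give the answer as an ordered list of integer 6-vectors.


Barcode: M ≅ I[1,1], I[1,2], I[3,3], I[4,4]^2, I[4,5], I[4,6], I[6,6]^2. HN layers by μ_θ (6 steps, strictly decreasing):
  μ^(1)=28; μ^(2)=15; μ^(3)=-9/2; μ^(4)=-20/3; μ^(5)=-11; μ^(6)=-24

((1, 0, 0, 2, 0, 0); (0, 0, 1, 0, 0, 0); (0, 0, 0, 1, 1, 0); (0, 0, 0, 1, 1, 1); (0, 0, 0, 0, 0, 2); (1, 1, 0, 0, 0, 0))


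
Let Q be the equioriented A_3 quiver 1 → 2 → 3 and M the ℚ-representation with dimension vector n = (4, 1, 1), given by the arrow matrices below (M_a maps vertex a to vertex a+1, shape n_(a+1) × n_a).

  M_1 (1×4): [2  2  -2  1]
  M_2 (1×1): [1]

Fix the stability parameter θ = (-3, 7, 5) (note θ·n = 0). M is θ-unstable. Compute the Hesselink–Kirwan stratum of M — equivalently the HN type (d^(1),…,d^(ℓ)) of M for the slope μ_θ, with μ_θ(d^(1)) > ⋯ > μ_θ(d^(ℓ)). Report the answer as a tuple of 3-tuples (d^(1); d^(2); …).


Barcode: M ≅ I[1,1]^3, I[1,3]. HN layers by μ_θ (2 steps, strictly decreasing):
  μ^(1)=6; μ^(2)=-3

((0, 1, 1); (4, 0, 0))


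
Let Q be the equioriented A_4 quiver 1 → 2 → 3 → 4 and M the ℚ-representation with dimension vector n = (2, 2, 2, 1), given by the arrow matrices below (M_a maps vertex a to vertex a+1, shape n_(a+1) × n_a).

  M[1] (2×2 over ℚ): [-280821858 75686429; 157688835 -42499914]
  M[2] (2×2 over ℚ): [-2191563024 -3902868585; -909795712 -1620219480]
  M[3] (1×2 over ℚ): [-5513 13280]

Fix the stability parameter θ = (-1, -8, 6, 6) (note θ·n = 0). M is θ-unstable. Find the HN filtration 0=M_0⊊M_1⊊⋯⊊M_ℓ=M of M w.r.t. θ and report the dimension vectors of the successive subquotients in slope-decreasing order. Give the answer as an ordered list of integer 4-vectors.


Via rank(M_{q-1}∘⋯∘M_p): M ≅ I[1,2], I[1,4], I[3,3].
μ_θ-semistable layers: μ^(1)=6; μ^(2)=-9/2

((0, 0, 2, 1); (2, 2, 0, 0))


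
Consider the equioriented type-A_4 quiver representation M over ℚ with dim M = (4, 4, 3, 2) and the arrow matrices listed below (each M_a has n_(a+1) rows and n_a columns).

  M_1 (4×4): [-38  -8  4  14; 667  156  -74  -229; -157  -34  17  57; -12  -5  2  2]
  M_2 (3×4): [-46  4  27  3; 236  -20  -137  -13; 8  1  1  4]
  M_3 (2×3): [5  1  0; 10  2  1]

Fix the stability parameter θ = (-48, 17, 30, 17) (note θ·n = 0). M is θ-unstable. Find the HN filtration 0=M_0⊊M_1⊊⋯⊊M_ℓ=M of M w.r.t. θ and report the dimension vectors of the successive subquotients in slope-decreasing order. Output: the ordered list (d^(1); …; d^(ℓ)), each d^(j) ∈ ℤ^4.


Via rank(M_{q-1}∘⋯∘M_p): M ≅ I[1,2], I[1,3], I[1,4]^2.
μ_θ-semistable layers: μ^(1)=30; μ^(2)=47/2; μ^(3)=17; μ^(4)=-48

((0, 0, 1, 0); (0, 0, 2, 2); (0, 4, 0, 0); (4, 0, 0, 0))


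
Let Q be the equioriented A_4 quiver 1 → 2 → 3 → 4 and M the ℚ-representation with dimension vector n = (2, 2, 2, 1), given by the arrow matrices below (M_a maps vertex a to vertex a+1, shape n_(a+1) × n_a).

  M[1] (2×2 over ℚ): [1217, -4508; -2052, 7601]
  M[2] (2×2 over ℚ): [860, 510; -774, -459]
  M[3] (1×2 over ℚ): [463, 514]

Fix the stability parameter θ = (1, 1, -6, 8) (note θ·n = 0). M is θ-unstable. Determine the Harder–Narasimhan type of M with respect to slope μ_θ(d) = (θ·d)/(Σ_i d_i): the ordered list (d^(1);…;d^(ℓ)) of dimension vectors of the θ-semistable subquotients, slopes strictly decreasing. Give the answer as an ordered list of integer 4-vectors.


Via rank(M_{q-1}∘⋯∘M_p): M ≅ I[1,2], I[1,4], I[3,3].
μ_θ-semistable layers: μ^(1)=8; μ^(2)=1; μ^(3)=-4/3; μ^(4)=-6

((0, 0, 0, 1); (1, 1, 0, 0); (1, 1, 1, 0); (0, 0, 1, 0))


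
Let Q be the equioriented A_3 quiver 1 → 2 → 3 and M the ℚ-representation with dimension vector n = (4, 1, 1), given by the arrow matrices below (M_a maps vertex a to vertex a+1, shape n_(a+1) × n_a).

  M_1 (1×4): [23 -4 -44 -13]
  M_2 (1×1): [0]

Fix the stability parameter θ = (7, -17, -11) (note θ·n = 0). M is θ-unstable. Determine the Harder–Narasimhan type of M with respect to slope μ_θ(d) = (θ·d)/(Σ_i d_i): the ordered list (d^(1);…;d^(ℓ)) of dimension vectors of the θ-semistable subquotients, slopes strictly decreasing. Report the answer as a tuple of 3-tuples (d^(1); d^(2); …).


Barcode: M ≅ I[1,1]^3, I[1,2], I[3,3]. HN layers by μ_θ (3 steps, strictly decreasing):
  μ^(1)=7; μ^(2)=-5; μ^(3)=-11

((3, 0, 0); (1, 1, 0); (0, 0, 1))


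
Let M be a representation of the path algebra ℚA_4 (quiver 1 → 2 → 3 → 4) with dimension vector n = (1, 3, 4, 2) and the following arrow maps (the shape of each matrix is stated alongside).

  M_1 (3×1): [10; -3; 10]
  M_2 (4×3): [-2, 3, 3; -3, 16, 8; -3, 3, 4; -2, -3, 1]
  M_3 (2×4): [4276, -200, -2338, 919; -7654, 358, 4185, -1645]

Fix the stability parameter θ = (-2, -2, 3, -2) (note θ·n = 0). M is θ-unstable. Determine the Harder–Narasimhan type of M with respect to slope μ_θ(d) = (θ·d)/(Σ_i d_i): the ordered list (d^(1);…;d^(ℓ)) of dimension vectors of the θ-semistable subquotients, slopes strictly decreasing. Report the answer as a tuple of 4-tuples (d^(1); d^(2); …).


Barcode: M ≅ I[1,4], I[2,3], I[2,4], I[3,3]. HN layers by μ_θ (3 steps, strictly decreasing):
  μ^(1)=3; μ^(2)=1/2; μ^(3)=-2

((0, 0, 2, 0); (0, 0, 2, 2); (1, 3, 0, 0))


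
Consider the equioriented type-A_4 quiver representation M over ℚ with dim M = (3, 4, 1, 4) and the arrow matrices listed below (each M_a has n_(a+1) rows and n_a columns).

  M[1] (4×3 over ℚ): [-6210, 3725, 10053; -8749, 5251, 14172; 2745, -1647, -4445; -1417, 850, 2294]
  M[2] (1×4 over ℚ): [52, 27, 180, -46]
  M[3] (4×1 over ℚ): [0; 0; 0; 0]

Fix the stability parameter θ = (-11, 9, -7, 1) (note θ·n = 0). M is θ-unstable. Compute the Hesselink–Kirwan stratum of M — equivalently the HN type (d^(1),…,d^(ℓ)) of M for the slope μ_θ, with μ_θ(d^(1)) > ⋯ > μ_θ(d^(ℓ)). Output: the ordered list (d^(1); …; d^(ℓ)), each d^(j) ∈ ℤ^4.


Via rank(M_{q-1}∘⋯∘M_p): M ≅ I[1,2]^2, I[1,3], I[2,2], I[4,4]^4.
μ_θ-semistable layers: μ^(1)=9; μ^(2)=1; μ^(3)=-11

((0, 3, 0, 0); (0, 1, 1, 4); (3, 0, 0, 0))


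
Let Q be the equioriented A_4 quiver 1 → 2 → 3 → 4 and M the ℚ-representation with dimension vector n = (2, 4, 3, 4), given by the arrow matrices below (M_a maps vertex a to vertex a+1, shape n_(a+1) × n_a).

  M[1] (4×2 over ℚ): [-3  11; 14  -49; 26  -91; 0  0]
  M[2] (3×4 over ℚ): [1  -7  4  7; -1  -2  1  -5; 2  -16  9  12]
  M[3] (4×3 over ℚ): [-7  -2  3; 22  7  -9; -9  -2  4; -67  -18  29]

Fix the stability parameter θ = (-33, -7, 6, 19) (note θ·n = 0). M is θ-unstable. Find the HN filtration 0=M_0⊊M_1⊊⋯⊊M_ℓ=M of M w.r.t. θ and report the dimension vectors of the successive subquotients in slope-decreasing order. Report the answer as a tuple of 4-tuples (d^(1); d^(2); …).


Barcode: M ≅ I[1,4]^2, I[2,2], I[2,4], I[4,4]. HN layers by μ_θ (4 steps, strictly decreasing):
  μ^(1)=19; μ^(2)=6; μ^(3)=-7; μ^(4)=-33

((0, 0, 0, 4); (0, 0, 3, 0); (0, 4, 0, 0); (2, 0, 0, 0))


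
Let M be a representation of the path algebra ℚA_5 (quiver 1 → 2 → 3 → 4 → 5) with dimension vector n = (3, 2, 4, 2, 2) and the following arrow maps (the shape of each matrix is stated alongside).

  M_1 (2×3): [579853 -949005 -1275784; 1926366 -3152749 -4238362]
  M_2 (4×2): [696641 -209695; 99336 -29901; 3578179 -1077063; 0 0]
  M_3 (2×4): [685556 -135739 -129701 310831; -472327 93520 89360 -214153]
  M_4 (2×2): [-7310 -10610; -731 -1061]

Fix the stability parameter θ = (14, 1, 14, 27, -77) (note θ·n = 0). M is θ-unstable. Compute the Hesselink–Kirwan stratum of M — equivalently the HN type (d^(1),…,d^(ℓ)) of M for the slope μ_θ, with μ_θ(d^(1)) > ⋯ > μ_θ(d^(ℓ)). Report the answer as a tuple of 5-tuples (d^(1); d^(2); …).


Barcode: M ≅ I[1,1], I[1,4], I[1,5], I[3,3]^2, I[5,5]. HN layers by μ_θ (5 steps, strictly decreasing):
  μ^(1)=27; μ^(2)=14; μ^(3)=15/2; μ^(4)=-21/5; μ^(5)=-77

((0, 0, 0, 1, 0); (1, 0, 3, 0, 0); (1, 1, 0, 0, 0); (1, 1, 1, 1, 1); (0, 0, 0, 0, 1))


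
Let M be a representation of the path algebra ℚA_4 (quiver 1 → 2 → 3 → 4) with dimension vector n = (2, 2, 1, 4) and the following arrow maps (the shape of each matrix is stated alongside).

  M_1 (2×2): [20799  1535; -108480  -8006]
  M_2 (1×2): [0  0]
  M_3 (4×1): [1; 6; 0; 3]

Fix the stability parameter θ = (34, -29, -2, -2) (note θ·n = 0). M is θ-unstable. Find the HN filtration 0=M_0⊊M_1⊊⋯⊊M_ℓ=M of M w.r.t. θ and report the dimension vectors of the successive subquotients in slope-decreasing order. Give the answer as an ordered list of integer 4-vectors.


Via rank(M_{q-1}∘⋯∘M_p): M ≅ I[1,2]^2, I[3,4], I[4,4]^3.
μ_θ-semistable layers: μ^(1)=5/2; μ^(2)=-2

((2, 2, 0, 0); (0, 0, 1, 4))


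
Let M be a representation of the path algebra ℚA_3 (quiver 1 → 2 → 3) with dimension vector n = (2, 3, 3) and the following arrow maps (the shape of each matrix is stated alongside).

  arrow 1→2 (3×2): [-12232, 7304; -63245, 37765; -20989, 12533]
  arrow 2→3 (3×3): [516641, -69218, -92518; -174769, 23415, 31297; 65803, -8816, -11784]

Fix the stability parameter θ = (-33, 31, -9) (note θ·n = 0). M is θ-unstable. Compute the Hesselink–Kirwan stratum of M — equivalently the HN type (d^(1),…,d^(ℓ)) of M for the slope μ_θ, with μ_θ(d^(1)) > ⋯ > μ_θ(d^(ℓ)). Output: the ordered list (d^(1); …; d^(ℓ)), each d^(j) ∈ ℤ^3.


Interval decomposition of M: I[1,1], I[1,2], I[2,3]^2, I[3,3].
HN type (ℓ=4): μ^(1)=31; μ^(2)=11; μ^(3)=-9; μ^(4)=-33

((0, 1, 0); (0, 2, 2); (0, 0, 1); (2, 0, 0))


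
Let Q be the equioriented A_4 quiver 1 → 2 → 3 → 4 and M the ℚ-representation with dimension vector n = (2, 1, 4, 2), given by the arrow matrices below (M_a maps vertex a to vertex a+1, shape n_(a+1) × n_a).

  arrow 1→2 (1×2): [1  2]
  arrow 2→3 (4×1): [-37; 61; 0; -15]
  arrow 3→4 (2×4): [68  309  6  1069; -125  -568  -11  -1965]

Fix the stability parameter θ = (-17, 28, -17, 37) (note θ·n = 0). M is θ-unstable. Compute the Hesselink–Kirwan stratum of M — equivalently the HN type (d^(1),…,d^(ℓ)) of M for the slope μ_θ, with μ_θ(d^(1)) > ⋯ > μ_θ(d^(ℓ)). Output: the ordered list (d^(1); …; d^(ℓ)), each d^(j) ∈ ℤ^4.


Via rank(M_{q-1}∘⋯∘M_p): M ≅ I[1,1], I[1,4], I[3,3]^2, I[3,4].
μ_θ-semistable layers: μ^(1)=37; μ^(2)=11/2; μ^(3)=-17

((0, 0, 0, 2); (0, 1, 1, 0); (2, 0, 3, 0))


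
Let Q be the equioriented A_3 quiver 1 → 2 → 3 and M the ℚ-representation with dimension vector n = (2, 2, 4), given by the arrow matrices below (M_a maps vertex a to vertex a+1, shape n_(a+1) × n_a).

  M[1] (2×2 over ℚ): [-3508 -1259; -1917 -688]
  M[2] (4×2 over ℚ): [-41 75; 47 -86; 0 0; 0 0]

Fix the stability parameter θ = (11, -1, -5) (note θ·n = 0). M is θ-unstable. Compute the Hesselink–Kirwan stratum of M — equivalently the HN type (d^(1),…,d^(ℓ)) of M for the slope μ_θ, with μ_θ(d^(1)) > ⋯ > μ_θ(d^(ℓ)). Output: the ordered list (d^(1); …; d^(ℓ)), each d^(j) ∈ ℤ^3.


Interval decomposition of M: I[1,3]^2, I[3,3]^2.
HN type (ℓ=2): μ^(1)=5/3; μ^(2)=-5

((2, 2, 2); (0, 0, 2))


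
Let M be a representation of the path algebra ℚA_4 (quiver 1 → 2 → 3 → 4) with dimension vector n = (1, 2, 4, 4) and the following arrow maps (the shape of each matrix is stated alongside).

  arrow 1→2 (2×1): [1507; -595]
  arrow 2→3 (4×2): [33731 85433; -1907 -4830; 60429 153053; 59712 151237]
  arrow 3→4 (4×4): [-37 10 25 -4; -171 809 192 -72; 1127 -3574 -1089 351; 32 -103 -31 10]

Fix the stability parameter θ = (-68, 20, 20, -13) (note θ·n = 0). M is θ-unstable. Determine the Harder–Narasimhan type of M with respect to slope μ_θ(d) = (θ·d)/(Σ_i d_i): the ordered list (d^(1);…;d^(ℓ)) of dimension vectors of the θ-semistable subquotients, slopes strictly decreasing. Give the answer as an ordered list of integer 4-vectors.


Via rank(M_{q-1}∘⋯∘M_p): M ≅ I[1,4], I[2,4], I[3,4]^2.
μ_θ-semistable layers: μ^(1)=9; μ^(2)=7/2; μ^(3)=-68

((0, 2, 2, 2); (0, 0, 2, 2); (1, 0, 0, 0))


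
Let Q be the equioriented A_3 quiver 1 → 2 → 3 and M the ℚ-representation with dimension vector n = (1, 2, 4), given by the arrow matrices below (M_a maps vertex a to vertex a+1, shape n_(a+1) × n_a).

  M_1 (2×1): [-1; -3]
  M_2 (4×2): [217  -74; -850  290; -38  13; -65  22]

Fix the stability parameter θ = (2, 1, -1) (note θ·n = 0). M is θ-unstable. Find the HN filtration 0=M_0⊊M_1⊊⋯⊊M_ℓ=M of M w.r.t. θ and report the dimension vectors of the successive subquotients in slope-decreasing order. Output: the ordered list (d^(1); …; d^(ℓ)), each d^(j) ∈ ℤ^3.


Via rank(M_{q-1}∘⋯∘M_p): M ≅ I[1,3], I[2,3], I[3,3]^2.
μ_θ-semistable layers: μ^(1)=2/3; μ^(2)=0; μ^(3)=-1

((1, 1, 1); (0, 1, 1); (0, 0, 2))


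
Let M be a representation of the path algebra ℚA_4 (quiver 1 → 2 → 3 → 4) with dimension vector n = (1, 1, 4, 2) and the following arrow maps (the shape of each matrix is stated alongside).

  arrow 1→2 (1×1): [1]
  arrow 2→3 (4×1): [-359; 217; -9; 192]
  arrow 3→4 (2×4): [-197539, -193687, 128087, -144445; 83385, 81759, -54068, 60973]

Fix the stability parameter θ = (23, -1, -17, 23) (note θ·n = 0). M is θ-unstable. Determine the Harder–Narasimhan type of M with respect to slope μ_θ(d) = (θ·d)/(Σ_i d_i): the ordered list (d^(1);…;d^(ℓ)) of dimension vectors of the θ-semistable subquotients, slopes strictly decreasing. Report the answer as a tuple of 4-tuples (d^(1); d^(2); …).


Via rank(M_{q-1}∘⋯∘M_p): M ≅ I[1,4], I[3,3]^2, I[3,4].
μ_θ-semistable layers: μ^(1)=23; μ^(2)=5/3; μ^(3)=-17

((0, 0, 0, 2); (1, 1, 1, 0); (0, 0, 3, 0))


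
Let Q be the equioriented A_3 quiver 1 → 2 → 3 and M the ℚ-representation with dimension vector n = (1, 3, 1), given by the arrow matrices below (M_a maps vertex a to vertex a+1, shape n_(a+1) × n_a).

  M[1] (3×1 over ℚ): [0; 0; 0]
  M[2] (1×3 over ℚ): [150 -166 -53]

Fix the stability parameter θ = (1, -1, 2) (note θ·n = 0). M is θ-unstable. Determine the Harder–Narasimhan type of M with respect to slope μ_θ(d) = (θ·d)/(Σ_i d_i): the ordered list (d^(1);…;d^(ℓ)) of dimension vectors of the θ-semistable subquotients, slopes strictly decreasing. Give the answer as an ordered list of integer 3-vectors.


Via rank(M_{q-1}∘⋯∘M_p): M ≅ I[1,1], I[2,2]^2, I[2,3].
μ_θ-semistable layers: μ^(1)=2; μ^(2)=1; μ^(3)=-1

((0, 0, 1); (1, 0, 0); (0, 3, 0))


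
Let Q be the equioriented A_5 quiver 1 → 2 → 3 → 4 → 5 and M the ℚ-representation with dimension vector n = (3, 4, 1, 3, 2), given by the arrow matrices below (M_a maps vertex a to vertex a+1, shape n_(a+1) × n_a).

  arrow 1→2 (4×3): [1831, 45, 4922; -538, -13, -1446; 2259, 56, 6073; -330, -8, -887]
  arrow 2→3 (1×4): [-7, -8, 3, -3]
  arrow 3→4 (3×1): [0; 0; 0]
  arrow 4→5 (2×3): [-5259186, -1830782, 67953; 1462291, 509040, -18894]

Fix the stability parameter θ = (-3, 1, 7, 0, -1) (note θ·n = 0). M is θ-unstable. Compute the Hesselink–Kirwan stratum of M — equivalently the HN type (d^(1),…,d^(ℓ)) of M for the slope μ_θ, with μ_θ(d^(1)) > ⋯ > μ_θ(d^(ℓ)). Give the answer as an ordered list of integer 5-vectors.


Via rank(M_{q-1}∘⋯∘M_p): M ≅ I[1,2]^2, I[1,3], I[2,2], I[4,4], I[4,5]^2.
μ_θ-semistable layers: μ^(1)=7; μ^(2)=1; μ^(3)=0; μ^(4)=-1/2; μ^(5)=-3

((0, 0, 1, 0, 0); (0, 4, 0, 0, 0); (0, 0, 0, 1, 0); (0, 0, 0, 2, 2); (3, 0, 0, 0, 0))


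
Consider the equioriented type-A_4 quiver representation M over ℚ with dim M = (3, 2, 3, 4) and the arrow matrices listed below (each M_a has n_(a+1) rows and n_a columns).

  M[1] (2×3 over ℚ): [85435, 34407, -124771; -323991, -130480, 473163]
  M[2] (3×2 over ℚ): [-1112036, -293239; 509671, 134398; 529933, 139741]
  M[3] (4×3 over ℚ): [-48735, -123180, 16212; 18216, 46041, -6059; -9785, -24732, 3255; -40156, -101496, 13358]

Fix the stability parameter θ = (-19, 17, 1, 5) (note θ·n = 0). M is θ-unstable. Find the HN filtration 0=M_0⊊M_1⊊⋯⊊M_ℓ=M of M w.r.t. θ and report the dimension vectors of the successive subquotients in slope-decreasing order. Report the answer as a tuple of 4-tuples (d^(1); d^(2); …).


Via rank(M_{q-1}∘⋯∘M_p): M ≅ I[1,1], I[1,4]^2, I[3,4], I[4,4].
μ_θ-semistable layers: μ^(1)=23/3; μ^(2)=5; μ^(3)=1; μ^(4)=-19

((0, 2, 2, 2); (0, 0, 0, 2); (0, 0, 1, 0); (3, 0, 0, 0))


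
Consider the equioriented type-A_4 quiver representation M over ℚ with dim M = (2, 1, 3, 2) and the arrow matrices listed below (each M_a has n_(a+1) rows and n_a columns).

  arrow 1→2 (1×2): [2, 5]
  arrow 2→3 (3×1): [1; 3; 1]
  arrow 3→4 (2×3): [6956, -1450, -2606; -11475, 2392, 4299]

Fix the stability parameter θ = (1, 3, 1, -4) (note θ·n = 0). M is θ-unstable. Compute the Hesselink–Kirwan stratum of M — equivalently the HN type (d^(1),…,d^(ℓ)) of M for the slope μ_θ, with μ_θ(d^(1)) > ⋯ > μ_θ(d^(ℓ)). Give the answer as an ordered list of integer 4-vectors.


Barcode: M ≅ I[1,1], I[1,3], I[3,4]^2. HN layers by μ_θ (3 steps, strictly decreasing):
  μ^(1)=2; μ^(2)=1; μ^(3)=-3/2

((0, 1, 1, 0); (2, 0, 0, 0); (0, 0, 2, 2))
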